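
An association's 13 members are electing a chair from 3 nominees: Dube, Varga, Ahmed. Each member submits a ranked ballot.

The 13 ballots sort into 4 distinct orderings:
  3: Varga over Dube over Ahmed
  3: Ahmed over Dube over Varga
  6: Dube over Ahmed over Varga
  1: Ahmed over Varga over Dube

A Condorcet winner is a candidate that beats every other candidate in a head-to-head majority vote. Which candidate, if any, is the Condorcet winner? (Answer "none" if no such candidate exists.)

Pairwise majorities:
Dube vs Varga: 9 to 4, Dube.
Dube vs Ahmed: Dube is ranked higher on 3+6 = 9 ballots, Ahmed on 4. Dube wins 9–4.
Varga vs Ahmed: 3 for Varga, 10 for Ahmed — Ahmed by 10–3.
Only Dube has no losses; Dube is the Condorcet winner.

Dube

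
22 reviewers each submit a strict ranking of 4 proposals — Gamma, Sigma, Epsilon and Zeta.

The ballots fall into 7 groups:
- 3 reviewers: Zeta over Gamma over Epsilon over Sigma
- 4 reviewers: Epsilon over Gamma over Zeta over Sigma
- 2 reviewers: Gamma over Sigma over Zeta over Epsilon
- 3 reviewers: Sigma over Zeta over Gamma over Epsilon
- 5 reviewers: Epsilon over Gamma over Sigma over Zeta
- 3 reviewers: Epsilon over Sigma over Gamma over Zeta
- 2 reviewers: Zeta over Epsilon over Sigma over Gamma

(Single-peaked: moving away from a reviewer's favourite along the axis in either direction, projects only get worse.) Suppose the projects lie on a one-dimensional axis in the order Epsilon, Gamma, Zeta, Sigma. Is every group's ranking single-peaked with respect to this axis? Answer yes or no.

Axis positions: Epsilon=1, Gamma=2, Zeta=3, Sigma=4.
Group 1 (peak Zeta at position 3): ranking walks positions 3-2-1-4, expanding outward from the peak — single-peaked.
Group 2 (peak Epsilon at position 1): ranking walks positions 1-2-3-4, expanding outward from the peak — single-peaked.
Group 3: ranking walks positions 2-4-3-1; Sigma is ranked above Zeta even though Zeta lies between Sigma and the peak Gamma on the axis — preferences dip and rise again. Not single-peaked.
Group 4 (peak Sigma at position 4): ranking walks positions 4-3-2-1, expanding outward from the peak — single-peaked.
Group 5: ranking walks positions 1-2-4-3; Sigma is ranked above Zeta even though Zeta lies between Sigma and the peak Epsilon on the axis — preferences dip and rise again. Not single-peaked.
Group 6: ranking walks positions 1-4-2-3; Sigma is ranked above Gamma even though Gamma lies between Sigma and the peak Epsilon on the axis — preferences dip and rise again. Not single-peaked.
Group 7: ranking walks positions 3-1-4-2; Epsilon is ranked above Gamma even though Gamma lies between Epsilon and the peak Zeta on the axis — preferences dip and rise again. Not single-peaked.
Group 3 violates single-peakedness, so the profile is not single-peaked on this axis.

no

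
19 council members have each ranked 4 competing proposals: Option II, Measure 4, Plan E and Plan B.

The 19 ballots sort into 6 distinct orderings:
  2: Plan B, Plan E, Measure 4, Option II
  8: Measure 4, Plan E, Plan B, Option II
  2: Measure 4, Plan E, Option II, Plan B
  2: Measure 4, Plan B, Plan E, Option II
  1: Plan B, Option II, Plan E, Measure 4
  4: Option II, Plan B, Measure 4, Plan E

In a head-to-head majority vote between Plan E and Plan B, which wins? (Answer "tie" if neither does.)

Plan E

Ballots ranking Plan E above Plan B: 8 + 2 = 10.
Ballots ranking Plan B above Plan E: 19 − 10 = 9.
Plan E wins the head-to-head 10–9.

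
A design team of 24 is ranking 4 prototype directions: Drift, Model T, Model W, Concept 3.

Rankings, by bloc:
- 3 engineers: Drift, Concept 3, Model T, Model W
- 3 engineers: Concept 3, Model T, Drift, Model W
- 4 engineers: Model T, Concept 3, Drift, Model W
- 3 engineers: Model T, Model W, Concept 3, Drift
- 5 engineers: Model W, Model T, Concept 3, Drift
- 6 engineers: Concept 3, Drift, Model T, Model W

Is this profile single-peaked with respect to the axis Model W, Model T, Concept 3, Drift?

Axis positions: Model W=1, Model T=2, Concept 3=3, Drift=4.
Bloc 1 (peak Drift at position 4): ranking walks positions 4-3-2-1, expanding outward from the peak — single-peaked.
Bloc 2 (peak Concept 3 at position 3): ranking walks positions 3-2-4-1, expanding outward from the peak — single-peaked.
Bloc 3 (peak Model T at position 2): ranking walks positions 2-3-4-1, expanding outward from the peak — single-peaked.
Bloc 4 (peak Model T at position 2): ranking walks positions 2-1-3-4, expanding outward from the peak — single-peaked.
Bloc 5 (peak Model W at position 1): ranking walks positions 1-2-3-4, expanding outward from the peak — single-peaked.
Bloc 6 (peak Concept 3 at position 3): ranking walks positions 3-4-2-1, expanding outward from the peak — single-peaked.
Every ranking is single-peaked on this axis.

yes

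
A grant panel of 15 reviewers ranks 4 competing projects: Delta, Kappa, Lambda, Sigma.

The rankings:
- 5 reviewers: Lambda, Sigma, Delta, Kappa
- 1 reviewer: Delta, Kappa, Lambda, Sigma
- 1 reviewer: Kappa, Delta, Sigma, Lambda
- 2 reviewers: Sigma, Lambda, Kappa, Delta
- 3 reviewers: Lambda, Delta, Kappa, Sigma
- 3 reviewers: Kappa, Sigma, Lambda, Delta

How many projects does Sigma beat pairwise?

1

Sigma against each rival (15 reviewers):
Sigma–Delta: Sigma 10–5.
Sigma vs Kappa: 7 to 8, Kappa.
Sigma vs Lambda: 1+2+3 = 6 for Sigma, 9 for Lambda — Lambda by 9–6.
Sigma beats Delta; loses to Kappa, Lambda — 1 pairwise win.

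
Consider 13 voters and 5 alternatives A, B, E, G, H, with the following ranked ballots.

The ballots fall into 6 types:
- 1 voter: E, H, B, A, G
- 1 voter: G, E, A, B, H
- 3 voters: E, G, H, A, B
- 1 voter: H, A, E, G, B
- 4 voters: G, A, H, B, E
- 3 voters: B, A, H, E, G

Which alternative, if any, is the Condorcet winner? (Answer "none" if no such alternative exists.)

Pairwise majorities:
A vs B: A preferred on 1+3+1+4 = 9 ballots; A wins 9–4.
A vs E: A preferred on 1+4+3 = 8 ballots; A wins 8–5.
A vs G: 5 to 8, G.
A vs H: A is ranked higher on 1+4+3 = 8 ballots, H on 5. A wins 8–5.
B vs E: 7 to 6, B.
B vs G: 1+3 = 4 for B, 9 for G — G by 9–4.
B vs H: 4 to 9, H.
E vs G: E is ranked higher on 1+3+1+3 = 8 ballots, G on 5. E wins 8–5.
E vs H: E is ranked higher on 1+1+3 = 5 ballots, H on 8. H wins 8–5.
G vs H: G preferred on 1+3+4 = 8 ballots; G wins 8–5.
No alternative is unbeaten: A loses to G; B loses to A; E loses to A; G loses to E; H loses to A. In particular A beats E beats G beats A is a majority cycle — no Condorcet winner exists.

none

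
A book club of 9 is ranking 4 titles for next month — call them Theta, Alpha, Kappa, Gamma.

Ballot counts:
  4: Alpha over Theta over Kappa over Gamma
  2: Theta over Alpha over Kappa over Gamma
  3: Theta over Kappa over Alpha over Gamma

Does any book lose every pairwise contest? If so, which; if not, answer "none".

Gamma

Head-to-head results (9 members):
Theta–Alpha: Theta 5–4.
Theta vs Kappa: Theta, 9–0.
Theta vs Gamma: Theta wins 9–0.
Alpha vs Kappa: Alpha, 6–3.
Alpha–Gamma: Alpha 9–0.
Kappa vs Gamma: Kappa preferred on 4+2+3 = 9 ballots; Kappa wins 9–0.
Gamma loses to every other book — it is the Condorcet loser.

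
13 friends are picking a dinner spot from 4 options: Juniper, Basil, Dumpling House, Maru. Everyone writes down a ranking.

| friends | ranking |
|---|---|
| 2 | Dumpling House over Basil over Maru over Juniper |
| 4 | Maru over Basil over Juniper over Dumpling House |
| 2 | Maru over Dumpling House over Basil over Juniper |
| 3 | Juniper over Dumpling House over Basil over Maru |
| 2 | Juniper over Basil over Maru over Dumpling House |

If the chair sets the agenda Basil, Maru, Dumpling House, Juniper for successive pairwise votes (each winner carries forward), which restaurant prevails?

Juniper

Round 1: Basil vs Maru — 7–6, Basil advances.
Round 2: Basil vs Dumpling House — 6–7, Dumpling House advances.
Round 3: Dumpling House vs Juniper — 4–9, Juniper advances.
The agenda winner is Juniper.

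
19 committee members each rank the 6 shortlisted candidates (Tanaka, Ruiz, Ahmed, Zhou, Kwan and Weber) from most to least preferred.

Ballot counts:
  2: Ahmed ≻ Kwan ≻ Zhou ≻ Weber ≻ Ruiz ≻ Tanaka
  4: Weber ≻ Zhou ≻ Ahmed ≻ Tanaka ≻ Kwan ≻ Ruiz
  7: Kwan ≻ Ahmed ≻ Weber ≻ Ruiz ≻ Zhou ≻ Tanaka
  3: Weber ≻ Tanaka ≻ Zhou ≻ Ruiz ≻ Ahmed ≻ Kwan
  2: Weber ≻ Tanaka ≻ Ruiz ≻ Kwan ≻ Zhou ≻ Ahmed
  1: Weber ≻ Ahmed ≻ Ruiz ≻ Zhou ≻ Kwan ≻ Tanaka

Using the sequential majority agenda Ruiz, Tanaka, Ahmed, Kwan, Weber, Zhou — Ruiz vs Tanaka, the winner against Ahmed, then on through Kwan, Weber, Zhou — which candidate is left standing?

Weber

Round 1: Ruiz vs Tanaka — 10–9, Ruiz advances.
Round 2: Ruiz vs Ahmed — 5–14, Ahmed advances.
Round 3: Ahmed vs Kwan — 10–9, Ahmed advances.
Round 4: Ahmed vs Weber — 9–10, Weber advances.
Round 5: Weber vs Zhou — 17–2, Weber advances.
Weber survives the agenda.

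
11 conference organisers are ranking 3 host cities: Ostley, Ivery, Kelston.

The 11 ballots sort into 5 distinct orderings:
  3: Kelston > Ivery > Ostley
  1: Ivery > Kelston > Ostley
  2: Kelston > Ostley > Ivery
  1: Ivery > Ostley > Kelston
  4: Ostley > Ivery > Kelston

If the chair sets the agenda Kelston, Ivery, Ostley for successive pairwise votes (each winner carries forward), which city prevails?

Round 1: Kelston vs Ivery — 5–6, Ivery advances.
Round 2: Ivery vs Ostley — 5–6, Ostley advances.
The agenda winner is Ostley.

Ostley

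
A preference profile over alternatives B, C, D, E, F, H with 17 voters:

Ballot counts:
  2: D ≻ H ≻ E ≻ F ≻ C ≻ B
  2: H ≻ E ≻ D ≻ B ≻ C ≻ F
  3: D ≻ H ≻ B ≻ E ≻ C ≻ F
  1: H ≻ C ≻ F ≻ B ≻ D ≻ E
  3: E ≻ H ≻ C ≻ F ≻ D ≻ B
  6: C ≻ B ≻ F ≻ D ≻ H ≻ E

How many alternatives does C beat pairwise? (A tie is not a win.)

C against each rival (17 voters):
C vs B: C, 12–5.
C vs D: C, 10–7.
C vs E: C preferred on 1+6 = 7 ballots; E wins 10–7.
C vs F: C wins 15–2.
C vs H: H wins 11–6.
C beats B, D, F; loses to E, H — 3 pairwise wins.

3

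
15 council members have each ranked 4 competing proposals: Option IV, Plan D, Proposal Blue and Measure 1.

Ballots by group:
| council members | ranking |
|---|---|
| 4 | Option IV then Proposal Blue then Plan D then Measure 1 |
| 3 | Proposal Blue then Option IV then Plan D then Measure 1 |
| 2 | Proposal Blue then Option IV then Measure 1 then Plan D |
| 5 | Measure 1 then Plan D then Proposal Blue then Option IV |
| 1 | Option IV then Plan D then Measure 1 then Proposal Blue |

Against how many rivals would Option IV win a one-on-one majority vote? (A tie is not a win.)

2

Option IV against each rival (15 council members):
Option IV vs Plan D: 10 to 5, Option IV.
Option IV vs Proposal Blue: Option IV preferred on 4+1 = 5 ballots; Proposal Blue wins 10–5.
Option IV vs Measure 1: 10 to 5, Option IV.
Option IV beats Plan D, Measure 1; loses to Proposal Blue — 2 pairwise wins.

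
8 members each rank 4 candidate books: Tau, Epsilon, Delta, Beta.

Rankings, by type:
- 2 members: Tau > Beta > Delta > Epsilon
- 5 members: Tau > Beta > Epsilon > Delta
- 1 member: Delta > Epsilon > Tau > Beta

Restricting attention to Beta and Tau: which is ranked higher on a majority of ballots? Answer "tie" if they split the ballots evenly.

Tau

No ballot ranks Beta above Tau: 0.
Ballots ranking Tau above Beta: 8 − 0 = 8.
Tau wins the head-to-head 8–0.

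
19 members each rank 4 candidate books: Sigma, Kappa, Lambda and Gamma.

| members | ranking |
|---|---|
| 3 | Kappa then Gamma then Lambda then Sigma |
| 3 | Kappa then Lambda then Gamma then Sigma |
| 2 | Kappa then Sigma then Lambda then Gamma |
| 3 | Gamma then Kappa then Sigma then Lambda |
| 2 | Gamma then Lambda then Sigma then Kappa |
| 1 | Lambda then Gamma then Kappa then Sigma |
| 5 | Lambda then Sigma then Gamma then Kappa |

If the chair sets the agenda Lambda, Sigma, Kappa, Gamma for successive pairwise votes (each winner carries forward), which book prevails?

Gamma

Round 1: Lambda vs Sigma — 14–5, Lambda advances.
Round 2: Lambda vs Kappa — 8–11, Kappa advances.
Round 3: Kappa vs Gamma — 8–11, Gamma advances.
Gamma survives the agenda.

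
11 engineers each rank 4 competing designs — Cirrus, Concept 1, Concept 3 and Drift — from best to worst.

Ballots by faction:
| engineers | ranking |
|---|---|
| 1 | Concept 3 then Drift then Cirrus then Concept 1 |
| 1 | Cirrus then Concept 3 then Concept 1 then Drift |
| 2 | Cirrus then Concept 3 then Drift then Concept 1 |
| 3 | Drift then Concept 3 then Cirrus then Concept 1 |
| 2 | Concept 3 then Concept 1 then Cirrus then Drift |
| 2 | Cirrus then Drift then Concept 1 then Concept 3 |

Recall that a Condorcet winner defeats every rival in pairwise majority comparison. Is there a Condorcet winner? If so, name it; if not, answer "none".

Concept 3

Check each pair by majority over 11 ballots:
Cirrus vs Concept 1: Cirrus, 9–2.
Cirrus–Concept 3: Concept 3 6–5.
Cirrus–Drift: Cirrus 7–4.
Concept 1 vs Concept 3: Concept 3, 9–2.
Concept 1–Drift: Drift 8–3.
Concept 3 vs Drift: Concept 3 wins 6–5.
Concept 3 wins every pairwise contest, so Concept 3 is the Condorcet winner.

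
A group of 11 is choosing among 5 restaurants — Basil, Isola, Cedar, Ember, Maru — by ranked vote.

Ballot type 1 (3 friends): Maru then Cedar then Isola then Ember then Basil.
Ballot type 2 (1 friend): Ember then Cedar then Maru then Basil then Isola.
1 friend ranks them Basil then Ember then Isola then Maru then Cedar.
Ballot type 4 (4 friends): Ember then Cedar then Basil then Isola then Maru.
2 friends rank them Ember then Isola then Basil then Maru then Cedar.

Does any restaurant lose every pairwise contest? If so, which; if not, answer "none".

none

Pairwise majorities:
Basil vs Isola: 1+1+4 = 6 for Basil, 5 for Isola — Basil by 6–5.
Basil vs Cedar: Cedar, 8–3.
Basil vs Ember: 1 to 10, Ember.
Basil vs Maru: 7 to 4, Basil.
Isola vs Cedar: Cedar wins 8–3.
Isola vs Ember: 3 to 8, Ember.
Isola vs Maru: Isola is ranked higher on 1+4+2 = 7 ballots, Maru on 4. Isola wins 7–4.
Cedar vs Ember: Cedar is ranked higher on 3 ballots, Ember on 8. Ember wins 8–3.
Cedar vs Maru: 5 to 6, Maru.
Ember vs Maru: Ember, 8–3.
No restaurant is winless: Basil beats Isola; Isola beats Maru; Cedar beats Basil; Ember beats Basil; Maru beats Cedar. There is no Condorcet loser.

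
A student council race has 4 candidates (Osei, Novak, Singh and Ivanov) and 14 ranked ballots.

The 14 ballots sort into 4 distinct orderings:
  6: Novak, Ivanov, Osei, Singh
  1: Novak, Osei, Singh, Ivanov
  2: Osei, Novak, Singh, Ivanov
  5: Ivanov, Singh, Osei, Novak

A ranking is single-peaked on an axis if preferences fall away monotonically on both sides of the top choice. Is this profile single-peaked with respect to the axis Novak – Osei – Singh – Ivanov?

no

Axis positions: Novak=1, Osei=2, Singh=3, Ivanov=4.
Ballot type 1: ranking walks positions 1-4-2-3; Ivanov is ranked above Osei even though Osei lies between Ivanov and the peak Novak on the axis — preferences dip and rise again. Not single-peaked.
Ballot type 2 (peak Novak at position 1): ranking walks positions 1-2-3-4, expanding outward from the peak — single-peaked.
Ballot type 3 (peak Osei at position 2): ranking walks positions 2-1-3-4, expanding outward from the peak — single-peaked.
Ballot type 4 (peak Ivanov at position 4): ranking walks positions 4-3-2-1, expanding outward from the peak — single-peaked.
Ballot type 1 violates single-peakedness, so the profile is not single-peaked on this axis.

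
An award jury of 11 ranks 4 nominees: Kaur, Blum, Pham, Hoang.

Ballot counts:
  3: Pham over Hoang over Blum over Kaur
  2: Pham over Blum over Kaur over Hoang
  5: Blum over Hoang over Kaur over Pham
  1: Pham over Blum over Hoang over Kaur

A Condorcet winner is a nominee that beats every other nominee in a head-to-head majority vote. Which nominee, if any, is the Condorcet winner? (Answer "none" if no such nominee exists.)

Pham

Pairwise majorities:
Kaur vs Blum: Kaur is ranked higher on 0 ballots, Blum on 11. Blum wins 11–0.
Kaur vs Pham: Kaur preferred on 5 ballots; Pham wins 6–5.
Kaur vs Hoang: Kaur is ranked higher on 2 ballots, Hoang on 9. Hoang wins 9–2.
Blum vs Pham: 5 for Blum, 6 for Pham — Pham by 6–5.
Blum vs Hoang: 8 to 3, Blum.
Pham vs Hoang: Pham wins 6–5.
Pham wins every pairwise contest, so Pham is the Condorcet winner.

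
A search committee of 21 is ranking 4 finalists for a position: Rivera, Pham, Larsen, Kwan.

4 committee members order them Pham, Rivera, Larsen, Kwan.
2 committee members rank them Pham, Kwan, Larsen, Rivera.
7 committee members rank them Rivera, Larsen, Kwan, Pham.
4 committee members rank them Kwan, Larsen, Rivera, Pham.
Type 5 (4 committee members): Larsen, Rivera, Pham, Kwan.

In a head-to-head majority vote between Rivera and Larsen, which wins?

Rivera

Ballots ranking Rivera above Larsen: 4 + 7 = 11.
Ballots ranking Larsen above Rivera: 21 − 11 = 10.
Rivera wins the head-to-head 11–10.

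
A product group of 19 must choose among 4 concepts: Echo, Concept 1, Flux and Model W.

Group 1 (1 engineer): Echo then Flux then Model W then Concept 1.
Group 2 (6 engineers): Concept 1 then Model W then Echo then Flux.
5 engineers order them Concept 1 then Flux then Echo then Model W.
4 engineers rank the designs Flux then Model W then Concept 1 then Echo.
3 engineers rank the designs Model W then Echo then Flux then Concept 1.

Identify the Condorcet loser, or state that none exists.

none

Pairwise majorities:
Echo vs Concept 1: Concept 1 wins 15–4.
Echo vs Flux: Echo wins 10–9.
Echo vs Model W: Echo is ranked higher on 1+5 = 6 ballots, Model W on 13. Model W wins 13–6.
Concept 1 vs Flux: 6+5 = 11 for Concept 1, 8 for Flux — Concept 1 by 11–8.
Concept 1 vs Model W: 6+5 = 11 for Concept 1, 8 for Model W — Concept 1 by 11–8.
Flux vs Model W: Flux wins 10–9.
No design is winless: Echo beats Flux; Concept 1 beats Echo; Flux beats Model W; Model W beats Echo. There is no Condorcet loser.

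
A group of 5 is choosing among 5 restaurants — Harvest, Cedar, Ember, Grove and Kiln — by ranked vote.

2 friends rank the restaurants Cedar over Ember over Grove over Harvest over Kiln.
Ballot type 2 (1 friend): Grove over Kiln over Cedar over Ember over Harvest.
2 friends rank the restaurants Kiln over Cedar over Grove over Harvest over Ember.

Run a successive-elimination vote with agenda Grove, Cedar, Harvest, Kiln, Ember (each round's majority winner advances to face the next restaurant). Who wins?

Kiln

Round 1: Grove vs Cedar — 1–4, Cedar advances.
Round 2: Cedar vs Harvest — 5–0, Cedar advances.
Round 3: Cedar vs Kiln — 2–3, Kiln advances.
Round 4: Kiln vs Ember — 3–2, Kiln advances.
The agenda winner is Kiln.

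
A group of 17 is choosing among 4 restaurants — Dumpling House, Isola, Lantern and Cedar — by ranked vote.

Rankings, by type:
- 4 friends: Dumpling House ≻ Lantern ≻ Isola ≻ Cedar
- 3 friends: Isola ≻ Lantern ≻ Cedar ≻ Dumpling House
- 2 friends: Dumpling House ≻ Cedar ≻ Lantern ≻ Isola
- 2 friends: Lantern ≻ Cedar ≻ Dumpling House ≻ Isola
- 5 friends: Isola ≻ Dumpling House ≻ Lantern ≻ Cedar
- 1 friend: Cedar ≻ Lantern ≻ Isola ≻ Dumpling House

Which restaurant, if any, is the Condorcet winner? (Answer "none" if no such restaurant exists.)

none

Head-to-head results (17 friends):
Dumpling House vs Isola: Isola wins 9–8.
Dumpling House vs Lantern: Dumpling House wins 11–6.
Dumpling House vs Cedar: Dumpling House wins 11–6.
Isola–Lantern: Lantern 9–8.
Isola–Cedar: Isola 12–5.
Lantern vs Cedar: Lantern wins 14–3.
No restaurant is unbeaten: Dumpling House loses to Isola; Isola loses to Lantern; Lantern loses to Dumpling House; Cedar loses to Dumpling House. In particular Dumpling House → Lantern → Isola → Dumpling House is a majority cycle — no Condorcet winner exists.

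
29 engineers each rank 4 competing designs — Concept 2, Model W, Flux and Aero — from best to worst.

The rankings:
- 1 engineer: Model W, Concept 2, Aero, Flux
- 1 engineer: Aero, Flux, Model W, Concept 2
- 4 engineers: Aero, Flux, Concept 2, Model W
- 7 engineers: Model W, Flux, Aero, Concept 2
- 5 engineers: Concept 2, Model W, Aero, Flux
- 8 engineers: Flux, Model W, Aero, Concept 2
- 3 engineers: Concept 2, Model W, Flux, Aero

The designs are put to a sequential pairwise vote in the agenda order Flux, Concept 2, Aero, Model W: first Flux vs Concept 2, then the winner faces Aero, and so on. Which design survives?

Round 1: Flux vs Concept 2 — 20–9, Flux advances.
Round 2: Flux vs Aero — 18–11, Flux advances.
Round 3: Flux vs Model W — 13–16, Model W advances.
Model W survives the agenda.

Model W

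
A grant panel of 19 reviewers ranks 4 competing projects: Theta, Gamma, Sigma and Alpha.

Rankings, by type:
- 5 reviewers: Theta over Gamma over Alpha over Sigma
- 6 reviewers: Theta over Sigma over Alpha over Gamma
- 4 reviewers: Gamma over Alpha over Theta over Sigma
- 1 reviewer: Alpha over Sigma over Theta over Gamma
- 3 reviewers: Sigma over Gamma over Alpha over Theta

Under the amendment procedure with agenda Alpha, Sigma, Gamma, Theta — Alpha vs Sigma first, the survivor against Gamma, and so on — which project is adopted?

Theta

Round 1: Alpha vs Sigma — 10–9, Alpha advances.
Round 2: Alpha vs Gamma — 7–12, Gamma advances.
Round 3: Gamma vs Theta — 7–12, Theta advances.
Theta survives the agenda.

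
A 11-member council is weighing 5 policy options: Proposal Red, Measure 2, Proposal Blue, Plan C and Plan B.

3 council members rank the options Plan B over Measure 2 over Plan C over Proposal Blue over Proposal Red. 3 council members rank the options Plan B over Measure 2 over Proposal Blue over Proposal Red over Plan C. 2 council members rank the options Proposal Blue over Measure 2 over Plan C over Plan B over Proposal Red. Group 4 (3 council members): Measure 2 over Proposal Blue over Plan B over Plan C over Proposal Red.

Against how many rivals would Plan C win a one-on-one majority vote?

1

Plan C against each rival (11 council members):
Plan C vs Proposal Red: 3+2+3 = 8 for Plan C, 3 for Proposal Red — Plan C by 8–3.
Plan C vs Measure 2: 0 to 11, Measure 2.
Plan C vs Proposal Blue: 3 for Plan C, 8 for Proposal Blue — Proposal Blue by 8–3.
Plan C vs Plan B: Plan B wins 9–2.
Plan C beats Proposal Red; loses to Measure 2, Proposal Blue, Plan B — 1 pairwise win.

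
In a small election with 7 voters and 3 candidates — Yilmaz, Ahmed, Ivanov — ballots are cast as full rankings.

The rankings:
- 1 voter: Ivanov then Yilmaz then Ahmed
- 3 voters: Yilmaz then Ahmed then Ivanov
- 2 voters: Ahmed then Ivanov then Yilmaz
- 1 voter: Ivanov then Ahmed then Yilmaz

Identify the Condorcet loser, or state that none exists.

none

Pairwise majorities:
Yilmaz vs Ahmed: Yilmaz, 4–3.
Yilmaz vs Ivanov: Yilmaz is ranked higher on 3 ballots, Ivanov on 4. Ivanov wins 4–3.
Ahmed vs Ivanov: 5 to 2, Ahmed.
No candidate is winless: Yilmaz beats Ahmed; Ahmed beats Ivanov; Ivanov beats Yilmaz. There is no Condorcet loser.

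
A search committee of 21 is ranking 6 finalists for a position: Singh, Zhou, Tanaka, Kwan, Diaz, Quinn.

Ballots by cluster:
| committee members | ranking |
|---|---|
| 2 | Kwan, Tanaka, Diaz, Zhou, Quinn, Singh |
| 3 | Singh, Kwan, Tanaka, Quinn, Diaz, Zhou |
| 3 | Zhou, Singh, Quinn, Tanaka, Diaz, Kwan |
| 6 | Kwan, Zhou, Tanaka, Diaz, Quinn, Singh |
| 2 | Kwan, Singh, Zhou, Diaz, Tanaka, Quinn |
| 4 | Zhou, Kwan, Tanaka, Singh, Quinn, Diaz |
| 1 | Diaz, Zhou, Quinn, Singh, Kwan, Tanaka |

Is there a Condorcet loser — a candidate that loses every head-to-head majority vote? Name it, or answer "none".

Quinn

Pairwise majorities:
Singh vs Zhou: 5 to 16, Zhou.
Singh vs Tanaka: Tanaka, 12–9.
Singh–Kwan: Kwan 14–7.
Singh vs Diaz: Singh, 12–9.
Singh vs Quinn: Singh wins 12–9.
Zhou vs Tanaka: Zhou preferred on 3+6+2+4+1 = 16 ballots; Zhou wins 16–5.
Zhou vs Kwan: Zhou is ranked higher on 3+4+1 = 8 ballots, Kwan on 13. Kwan wins 13–8.
Zhou vs Diaz: Zhou wins 15–6.
Zhou–Quinn: Zhou 18–3.
Tanaka vs Kwan: 3 for Tanaka, 18 for Kwan — Kwan by 18–3.
Tanaka–Diaz: Tanaka 18–3.
Tanaka vs Quinn: 2+3+6+2+4 = 17 for Tanaka, 4 for Quinn — Tanaka by 17–4.
Kwan vs Diaz: Kwan, 17–4.
Kwan–Quinn: Kwan 17–4.
Diaz–Quinn: Diaz 11–10.
Quinn loses to every other candidate — it is the Condorcet loser.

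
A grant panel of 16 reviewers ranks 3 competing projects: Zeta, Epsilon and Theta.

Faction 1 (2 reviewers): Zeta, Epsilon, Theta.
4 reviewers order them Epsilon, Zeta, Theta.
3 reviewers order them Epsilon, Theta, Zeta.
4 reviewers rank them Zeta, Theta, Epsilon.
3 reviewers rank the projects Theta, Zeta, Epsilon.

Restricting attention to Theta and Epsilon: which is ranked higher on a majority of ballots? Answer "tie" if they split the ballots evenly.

Epsilon

Ballots ranking Theta above Epsilon: 4 + 3 = 7.
Ballots ranking Epsilon above Theta: 16 − 7 = 9.
Epsilon wins the head-to-head 9–7.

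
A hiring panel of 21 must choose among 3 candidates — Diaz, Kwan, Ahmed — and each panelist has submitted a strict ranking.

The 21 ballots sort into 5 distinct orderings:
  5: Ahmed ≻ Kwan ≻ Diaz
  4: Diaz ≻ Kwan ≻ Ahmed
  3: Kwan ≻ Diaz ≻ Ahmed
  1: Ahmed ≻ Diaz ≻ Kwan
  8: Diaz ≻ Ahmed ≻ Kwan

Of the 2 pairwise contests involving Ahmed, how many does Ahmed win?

1

Ahmed against each rival (21 committee members):
Ahmed vs Diaz: Diaz wins 15–6.
Ahmed vs Kwan: Ahmed preferred on 5+1+8 = 14 ballots; Ahmed wins 14–7.
Ahmed beats Kwan; loses to Diaz — 1 pairwise win.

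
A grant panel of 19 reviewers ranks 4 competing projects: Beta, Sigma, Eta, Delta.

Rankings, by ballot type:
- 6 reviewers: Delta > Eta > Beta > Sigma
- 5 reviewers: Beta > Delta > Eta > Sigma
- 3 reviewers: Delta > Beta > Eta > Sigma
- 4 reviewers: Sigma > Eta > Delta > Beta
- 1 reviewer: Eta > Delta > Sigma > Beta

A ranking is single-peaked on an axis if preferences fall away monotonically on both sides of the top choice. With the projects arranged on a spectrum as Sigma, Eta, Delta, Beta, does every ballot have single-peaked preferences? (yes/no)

Axis positions: Sigma=1, Eta=2, Delta=3, Beta=4.
Ballot type 1 (peak Delta at position 3): ranking walks positions 3-2-4-1, expanding outward from the peak — single-peaked.
Ballot type 2 (peak Beta at position 4): ranking walks positions 4-3-2-1, expanding outward from the peak — single-peaked.
Ballot type 3 (peak Delta at position 3): ranking walks positions 3-4-2-1, expanding outward from the peak — single-peaked.
Ballot type 4 (peak Sigma at position 1): ranking walks positions 1-2-3-4, expanding outward from the peak — single-peaked.
Ballot type 5 (peak Eta at position 2): ranking walks positions 2-3-1-4, expanding outward from the peak — single-peaked.
Every ranking is single-peaked on this axis.

yes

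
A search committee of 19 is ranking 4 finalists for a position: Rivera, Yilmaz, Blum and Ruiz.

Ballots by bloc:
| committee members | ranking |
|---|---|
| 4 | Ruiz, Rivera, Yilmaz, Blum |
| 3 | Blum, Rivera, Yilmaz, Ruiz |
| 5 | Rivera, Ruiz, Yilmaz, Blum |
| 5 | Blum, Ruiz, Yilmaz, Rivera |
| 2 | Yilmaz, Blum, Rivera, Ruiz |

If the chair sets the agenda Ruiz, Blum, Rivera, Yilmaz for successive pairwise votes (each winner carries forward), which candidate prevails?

Round 1: Ruiz vs Blum — 9–10, Blum advances.
Round 2: Blum vs Rivera — 10–9, Blum advances.
Round 3: Blum vs Yilmaz — 8–11, Yilmaz advances.
Yilmaz survives the agenda.

Yilmaz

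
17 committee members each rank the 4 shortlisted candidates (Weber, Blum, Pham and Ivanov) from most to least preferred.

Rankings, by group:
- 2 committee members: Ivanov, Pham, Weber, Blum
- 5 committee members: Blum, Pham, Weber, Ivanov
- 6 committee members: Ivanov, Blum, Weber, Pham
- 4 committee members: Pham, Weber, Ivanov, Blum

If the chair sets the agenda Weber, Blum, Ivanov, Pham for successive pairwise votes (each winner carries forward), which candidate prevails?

Pham

Round 1: Weber vs Blum — 6–11, Blum advances.
Round 2: Blum vs Ivanov — 5–12, Ivanov advances.
Round 3: Ivanov vs Pham — 8–9, Pham advances.
Pham survives the agenda.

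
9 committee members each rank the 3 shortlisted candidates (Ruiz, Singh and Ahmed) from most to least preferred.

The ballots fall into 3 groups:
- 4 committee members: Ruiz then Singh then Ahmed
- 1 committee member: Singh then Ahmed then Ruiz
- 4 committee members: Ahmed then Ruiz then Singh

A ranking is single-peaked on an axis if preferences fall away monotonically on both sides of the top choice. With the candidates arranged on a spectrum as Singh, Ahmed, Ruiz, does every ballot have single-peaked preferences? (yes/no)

Axis positions: Singh=1, Ahmed=2, Ruiz=3.
Group 1: ranking walks positions 3-1-2; Singh is ranked above Ahmed even though Ahmed lies between Singh and the peak Ruiz on the axis — preferences dip and rise again. Not single-peaked.
Group 2 (peak Singh at position 1): ranking walks positions 1-2-3, expanding outward from the peak — single-peaked.
Group 3 (peak Ahmed at position 2): ranking walks positions 2-3-1, expanding outward from the peak — single-peaked.
Group 1 violates single-peakedness, so the profile is not single-peaked on this axis.

no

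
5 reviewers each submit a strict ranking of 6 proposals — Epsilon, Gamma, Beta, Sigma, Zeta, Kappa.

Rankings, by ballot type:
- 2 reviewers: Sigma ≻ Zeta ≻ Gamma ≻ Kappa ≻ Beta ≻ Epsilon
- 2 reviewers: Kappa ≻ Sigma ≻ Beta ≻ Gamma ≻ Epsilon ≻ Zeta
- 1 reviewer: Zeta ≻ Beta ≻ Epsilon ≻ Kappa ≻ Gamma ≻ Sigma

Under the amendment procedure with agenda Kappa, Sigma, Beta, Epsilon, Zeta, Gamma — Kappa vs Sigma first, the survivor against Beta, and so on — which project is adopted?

Round 1: Kappa vs Sigma — 3–2, Kappa advances.
Round 2: Kappa vs Beta — 4–1, Kappa advances.
Round 3: Kappa vs Epsilon — 4–1, Kappa advances.
Round 4: Kappa vs Zeta — 2–3, Zeta advances.
Round 5: Zeta vs Gamma — 3–2, Zeta advances.
The agenda winner is Zeta.

Zeta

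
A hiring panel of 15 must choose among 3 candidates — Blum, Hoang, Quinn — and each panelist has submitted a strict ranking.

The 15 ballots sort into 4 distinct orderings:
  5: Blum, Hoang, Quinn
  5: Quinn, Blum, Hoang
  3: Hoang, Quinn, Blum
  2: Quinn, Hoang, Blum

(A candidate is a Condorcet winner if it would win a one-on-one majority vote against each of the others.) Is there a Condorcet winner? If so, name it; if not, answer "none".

none

Head-to-head results (15 committee members):
Blum vs Hoang: 10 to 5, Blum.
Blum vs Quinn: 5 to 10, Quinn.
Hoang vs Quinn: 5+3 = 8 for Hoang, 7 for Quinn — Hoang by 8–7.
No candidate is unbeaten: Blum loses to Quinn; Hoang loses to Blum; Quinn loses to Hoang. In particular Blum beats Hoang beats Quinn beats Blum is a majority cycle — no Condorcet winner exists.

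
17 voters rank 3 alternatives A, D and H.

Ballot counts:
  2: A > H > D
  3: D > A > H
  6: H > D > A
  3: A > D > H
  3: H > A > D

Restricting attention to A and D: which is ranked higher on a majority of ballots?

Ballots ranking A above D: 2 + 3 + 3 = 8.
Ballots ranking D above A: 17 − 8 = 9.
D wins the head-to-head 9–8.

D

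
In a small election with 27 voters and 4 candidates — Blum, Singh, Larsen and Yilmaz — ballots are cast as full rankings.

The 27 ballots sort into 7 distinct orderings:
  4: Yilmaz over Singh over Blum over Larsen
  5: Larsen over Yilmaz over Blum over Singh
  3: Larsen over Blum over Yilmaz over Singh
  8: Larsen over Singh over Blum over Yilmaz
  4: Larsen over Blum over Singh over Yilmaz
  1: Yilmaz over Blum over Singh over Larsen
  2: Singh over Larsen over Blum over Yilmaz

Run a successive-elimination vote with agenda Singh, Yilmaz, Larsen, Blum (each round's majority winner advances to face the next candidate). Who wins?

Larsen

Round 1: Singh vs Yilmaz — 14–13, Singh advances.
Round 2: Singh vs Larsen — 7–20, Larsen advances.
Round 3: Larsen vs Blum — 22–5, Larsen advances.
Larsen survives the agenda.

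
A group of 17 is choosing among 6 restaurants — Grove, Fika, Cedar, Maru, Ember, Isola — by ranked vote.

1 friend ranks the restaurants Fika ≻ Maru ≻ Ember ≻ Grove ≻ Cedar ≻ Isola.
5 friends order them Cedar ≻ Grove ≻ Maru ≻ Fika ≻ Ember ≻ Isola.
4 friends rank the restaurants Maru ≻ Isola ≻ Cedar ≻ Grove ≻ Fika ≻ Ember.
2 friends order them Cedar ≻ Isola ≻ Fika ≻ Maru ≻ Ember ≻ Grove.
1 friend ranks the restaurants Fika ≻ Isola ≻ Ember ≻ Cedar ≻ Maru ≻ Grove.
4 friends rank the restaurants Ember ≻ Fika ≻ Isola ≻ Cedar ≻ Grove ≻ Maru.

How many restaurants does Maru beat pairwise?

Maru against each rival (17 friends):
Maru vs Grove: Grove, 9–8.
Maru vs Fika: 9 to 8, Maru.
Maru vs Cedar: Maru is ranked higher on 1+4 = 5 ballots, Cedar on 12. Cedar wins 12–5.
Maru vs Ember: Maru wins 12–5.
Maru–Isola: Maru 10–7.
Maru beats Fika, Ember, Isola; loses to Grove, Cedar — 3 pairwise wins.

3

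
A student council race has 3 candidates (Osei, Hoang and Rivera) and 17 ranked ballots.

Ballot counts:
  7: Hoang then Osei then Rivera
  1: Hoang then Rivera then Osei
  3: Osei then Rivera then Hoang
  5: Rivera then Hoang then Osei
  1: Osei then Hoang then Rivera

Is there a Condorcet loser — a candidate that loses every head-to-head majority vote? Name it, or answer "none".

Rivera

Pairwise majorities:
Osei vs Hoang: Osei preferred on 3+1 = 4 ballots; Hoang wins 13–4.
Osei vs Rivera: Osei is ranked higher on 7+3+1 = 11 ballots, Rivera on 6. Osei wins 11–6.
Hoang vs Rivera: 7+1+1 = 9 for Hoang, 8 for Rivera — Hoang by 9–8.
Only Rivera has no wins; Rivera is the Condorcet loser.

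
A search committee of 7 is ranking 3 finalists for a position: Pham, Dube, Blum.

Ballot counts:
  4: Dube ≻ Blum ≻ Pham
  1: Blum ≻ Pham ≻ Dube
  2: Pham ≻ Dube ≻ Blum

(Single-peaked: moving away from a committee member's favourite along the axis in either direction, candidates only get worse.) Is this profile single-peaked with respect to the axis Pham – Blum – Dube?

no

Axis positions: Pham=1, Blum=2, Dube=3.
Ballot type 1 (peak Dube at position 3): ranking walks positions 3-2-1, expanding outward from the peak — single-peaked.
Ballot type 2 (peak Blum at position 2): ranking walks positions 2-1-3, expanding outward from the peak — single-peaked.
Ballot type 3: ranking walks positions 1-3-2; Dube is ranked above Blum even though Blum lies between Dube and the peak Pham on the axis — preferences dip and rise again. Not single-peaked.
Ballot type 3 violates single-peakedness, so the profile is not single-peaked on this axis.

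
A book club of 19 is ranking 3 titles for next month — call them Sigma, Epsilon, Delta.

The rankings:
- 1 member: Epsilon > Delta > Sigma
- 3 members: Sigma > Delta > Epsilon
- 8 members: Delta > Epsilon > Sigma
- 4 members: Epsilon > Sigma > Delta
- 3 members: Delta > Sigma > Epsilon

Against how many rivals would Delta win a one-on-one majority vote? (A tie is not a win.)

Delta against each rival (19 members):
Delta vs Sigma: Delta wins 12–7.
Delta vs Epsilon: Delta is ranked higher on 3+8+3 = 14 ballots, Epsilon on 5. Delta wins 14–5.
Delta beats Sigma, Epsilon — 2 pairwise wins.

2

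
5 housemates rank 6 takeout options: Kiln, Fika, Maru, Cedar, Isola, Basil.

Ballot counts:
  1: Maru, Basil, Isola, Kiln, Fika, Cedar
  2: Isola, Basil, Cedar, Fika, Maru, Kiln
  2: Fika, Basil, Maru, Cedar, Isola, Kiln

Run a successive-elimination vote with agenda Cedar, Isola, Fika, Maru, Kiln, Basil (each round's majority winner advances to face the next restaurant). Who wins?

Basil

Round 1: Cedar vs Isola — 2–3, Isola advances.
Round 2: Isola vs Fika — 3–2, Isola advances.
Round 3: Isola vs Maru — 2–3, Maru advances.
Round 4: Maru vs Kiln — 5–0, Maru advances.
Round 5: Maru vs Basil — 1–4, Basil advances.
The agenda winner is Basil.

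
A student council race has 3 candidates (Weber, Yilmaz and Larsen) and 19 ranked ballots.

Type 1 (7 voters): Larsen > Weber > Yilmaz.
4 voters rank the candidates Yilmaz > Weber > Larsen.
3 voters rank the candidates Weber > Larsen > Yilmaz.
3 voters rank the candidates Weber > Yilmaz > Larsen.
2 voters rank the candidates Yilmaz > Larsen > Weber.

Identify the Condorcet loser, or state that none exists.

Head-to-head results (19 voters):
Weber vs Yilmaz: Weber, 13–6.
Weber–Larsen: Weber 10–9.
Yilmaz vs Larsen: Larsen wins 10–9.
Only Yilmaz has no wins; Yilmaz is the Condorcet loser.

Yilmaz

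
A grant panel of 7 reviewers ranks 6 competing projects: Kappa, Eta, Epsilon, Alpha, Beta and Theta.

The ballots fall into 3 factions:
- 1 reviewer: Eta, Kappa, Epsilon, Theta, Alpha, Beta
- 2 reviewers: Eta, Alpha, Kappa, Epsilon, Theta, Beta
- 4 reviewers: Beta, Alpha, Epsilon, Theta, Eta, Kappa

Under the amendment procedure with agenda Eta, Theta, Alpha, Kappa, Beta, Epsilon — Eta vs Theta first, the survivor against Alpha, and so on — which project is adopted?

Round 1: Eta vs Theta — 3–4, Theta advances.
Round 2: Theta vs Alpha — 1–6, Alpha advances.
Round 3: Alpha vs Kappa — 6–1, Alpha advances.
Round 4: Alpha vs Beta — 3–4, Beta advances.
Round 5: Beta vs Epsilon — 4–3, Beta advances.
Beta survives the agenda.

Beta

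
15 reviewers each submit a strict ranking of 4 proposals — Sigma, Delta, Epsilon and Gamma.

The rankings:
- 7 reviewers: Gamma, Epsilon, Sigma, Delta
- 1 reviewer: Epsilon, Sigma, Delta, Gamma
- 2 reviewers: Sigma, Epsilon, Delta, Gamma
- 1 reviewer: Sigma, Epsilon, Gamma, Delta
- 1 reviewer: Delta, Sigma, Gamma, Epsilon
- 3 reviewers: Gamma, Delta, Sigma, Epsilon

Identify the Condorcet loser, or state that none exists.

Head-to-head results (15 reviewers):
Sigma vs Delta: Sigma is ranked higher on 7+1+2+1 = 11 ballots, Delta on 4. Sigma wins 11–4.
Sigma vs Epsilon: Epsilon, 8–7.
Sigma–Gamma: Gamma 10–5.
Delta vs Epsilon: Epsilon, 11–4.
Delta–Gamma: Gamma 11–4.
Epsilon vs Gamma: 4 to 11, Gamma.
Only Delta has no wins; Delta is the Condorcet loser.

Delta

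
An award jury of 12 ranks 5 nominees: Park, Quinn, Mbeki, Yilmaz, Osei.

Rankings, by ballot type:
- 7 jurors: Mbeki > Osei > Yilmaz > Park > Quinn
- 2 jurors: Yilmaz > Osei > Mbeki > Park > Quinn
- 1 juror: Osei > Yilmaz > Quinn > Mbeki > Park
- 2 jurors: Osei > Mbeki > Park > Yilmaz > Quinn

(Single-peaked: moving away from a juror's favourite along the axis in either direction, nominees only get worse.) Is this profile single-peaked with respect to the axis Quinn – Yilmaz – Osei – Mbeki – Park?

Axis positions: Quinn=1, Yilmaz=2, Osei=3, Mbeki=4, Park=5.
Ballot type 1 (peak Mbeki at position 4): ranking walks positions 4-3-2-5-1, expanding outward from the peak — single-peaked.
Ballot type 2 (peak Yilmaz at position 2): ranking walks positions 2-3-4-5-1, expanding outward from the peak — single-peaked.
Ballot type 3 (peak Osei at position 3): ranking walks positions 3-2-1-4-5, expanding outward from the peak — single-peaked.
Ballot type 4 (peak Osei at position 3): ranking walks positions 3-4-5-2-1, expanding outward from the peak — single-peaked.
Every ranking is single-peaked on this axis.

yes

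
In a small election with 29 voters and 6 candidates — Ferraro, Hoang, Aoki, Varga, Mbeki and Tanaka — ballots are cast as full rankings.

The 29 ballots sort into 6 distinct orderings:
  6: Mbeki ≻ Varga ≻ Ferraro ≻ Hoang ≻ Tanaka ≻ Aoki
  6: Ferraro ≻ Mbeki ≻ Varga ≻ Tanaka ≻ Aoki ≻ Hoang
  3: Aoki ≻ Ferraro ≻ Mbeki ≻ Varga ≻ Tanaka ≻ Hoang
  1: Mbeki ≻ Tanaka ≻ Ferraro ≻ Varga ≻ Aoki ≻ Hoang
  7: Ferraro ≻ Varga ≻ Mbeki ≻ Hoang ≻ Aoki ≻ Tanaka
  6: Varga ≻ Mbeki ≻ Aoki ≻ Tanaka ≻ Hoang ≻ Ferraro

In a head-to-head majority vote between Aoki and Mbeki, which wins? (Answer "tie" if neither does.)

Mbeki

Ballots ranking Aoki above Mbeki: 3.
Ballots ranking Mbeki above Aoki: 29 − 3 = 26.
Mbeki wins the head-to-head 26–3.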